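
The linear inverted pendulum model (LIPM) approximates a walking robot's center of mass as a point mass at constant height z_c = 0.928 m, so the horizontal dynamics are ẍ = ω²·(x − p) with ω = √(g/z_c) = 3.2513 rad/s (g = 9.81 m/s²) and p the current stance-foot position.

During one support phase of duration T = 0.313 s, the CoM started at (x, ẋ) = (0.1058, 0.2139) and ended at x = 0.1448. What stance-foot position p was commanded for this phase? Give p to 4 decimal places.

ωT = 3.2513·0.313 = 1.017657; cosh(ωT) = 1.564073, sinh(ωT) = 1.202632
x(T) = p + (x₀−p)·cosh(ωT) + (ẋ₀/ω)·sinh(ωT) ⇒ p·(1 − cosh) = x(T) − x₀·cosh − (ẋ₀/ω)·sinh
numerator   = 0.1448 − (0.1058)·1.564073 − (0.2139/3.2513)·1.202632 = -0.099799
denominator = 1 − 1.564073 = -0.564073
p = -0.099799 / -0.564073 = 0.1769

p = 0.1769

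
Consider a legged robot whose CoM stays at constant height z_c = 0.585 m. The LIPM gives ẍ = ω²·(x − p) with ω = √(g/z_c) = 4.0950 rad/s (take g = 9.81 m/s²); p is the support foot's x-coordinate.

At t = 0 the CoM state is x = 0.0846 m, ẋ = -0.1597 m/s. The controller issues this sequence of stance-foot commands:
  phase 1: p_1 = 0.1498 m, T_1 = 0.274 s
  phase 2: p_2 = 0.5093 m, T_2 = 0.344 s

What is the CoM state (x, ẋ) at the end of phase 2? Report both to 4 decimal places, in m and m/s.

phase 1: p=0.1498, T=0.274, ωT=1.122030, cosh=1.698350, sinh=1.372732; start (x,ẋ)=(0.084600, -0.159700) → end (x,ẋ)=(-0.014467, -0.637738)
phase 2: p=0.5093, T=0.344, ωT=1.408680, cosh=2.167509, sinh=1.923043; start (x,ẋ)=(-0.014467, -0.637738) → end (x,ẋ)=(-0.925457, -5.506898)

x = -0.9255, ẋ = -5.5069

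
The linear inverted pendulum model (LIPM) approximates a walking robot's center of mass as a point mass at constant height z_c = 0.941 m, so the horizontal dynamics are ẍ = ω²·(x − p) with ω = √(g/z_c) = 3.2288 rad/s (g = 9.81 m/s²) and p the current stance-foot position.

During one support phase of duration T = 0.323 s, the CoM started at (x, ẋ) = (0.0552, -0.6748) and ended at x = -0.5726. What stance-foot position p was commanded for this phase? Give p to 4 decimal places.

ωT = 3.2288·0.323 = 1.042902; cosh(ωT) = 1.594935, sinh(ωT) = 1.242505
x(T) = p + (x₀−p)·cosh(ωT) + (ẋ₀/ω)·sinh(ωT) ⇒ p·(1 − cosh) = x(T) − x₀·cosh − (ẋ₀/ω)·sinh
numerator   = -0.5726 − (0.0552)·1.594935 − (-0.6748/3.2288)·1.242505 = -0.400964
denominator = 1 − 1.594935 = -0.594935
p = -0.400964 / -0.594935 = 0.6740

p = 0.6740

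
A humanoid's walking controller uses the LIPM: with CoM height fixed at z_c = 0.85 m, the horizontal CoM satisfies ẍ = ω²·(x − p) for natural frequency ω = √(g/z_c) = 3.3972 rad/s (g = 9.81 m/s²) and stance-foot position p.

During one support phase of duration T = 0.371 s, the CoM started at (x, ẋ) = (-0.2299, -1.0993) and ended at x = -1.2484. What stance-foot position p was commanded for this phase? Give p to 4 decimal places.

p = 0.3156

ωT = 3.3972·0.371 = 1.260361; cosh(ωT) = 1.905123, sinh(ωT) = 1.621572
x(T) = p + (x₀−p)·cosh(ωT) + (ẋ₀/ω)·sinh(ωT) ⇒ p·(1 − cosh) = x(T) − x₀·cosh − (ẋ₀/ω)·sinh
numerator   = -1.2484 − (-0.2299)·1.905123 − (-1.0993/3.3972)·1.621572 = -0.285688
denominator = 1 − 1.905123 = -0.905123
p = -0.285688 / -0.905123 = 0.3156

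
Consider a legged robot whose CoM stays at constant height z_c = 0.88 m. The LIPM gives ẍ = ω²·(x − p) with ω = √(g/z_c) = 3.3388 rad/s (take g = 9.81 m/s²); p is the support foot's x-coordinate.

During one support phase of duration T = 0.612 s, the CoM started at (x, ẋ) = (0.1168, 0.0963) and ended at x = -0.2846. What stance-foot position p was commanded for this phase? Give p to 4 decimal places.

ωT = 3.3388·0.612 = 2.043346; cosh(ωT) = 3.922988, sinh(ωT) = 3.793394
x(T) = p + (x₀−p)·cosh(ωT) + (ẋ₀/ω)·sinh(ωT) ⇒ p·(1 − cosh) = x(T) − x₀·cosh − (ẋ₀/ω)·sinh
numerator   = -0.2846 − (0.1168)·3.922988 − (0.0963/3.3388)·3.793394 = -0.852217
denominator = 1 − 3.922988 = -2.922988
p = -0.852217 / -2.922988 = 0.2916

p = 0.2916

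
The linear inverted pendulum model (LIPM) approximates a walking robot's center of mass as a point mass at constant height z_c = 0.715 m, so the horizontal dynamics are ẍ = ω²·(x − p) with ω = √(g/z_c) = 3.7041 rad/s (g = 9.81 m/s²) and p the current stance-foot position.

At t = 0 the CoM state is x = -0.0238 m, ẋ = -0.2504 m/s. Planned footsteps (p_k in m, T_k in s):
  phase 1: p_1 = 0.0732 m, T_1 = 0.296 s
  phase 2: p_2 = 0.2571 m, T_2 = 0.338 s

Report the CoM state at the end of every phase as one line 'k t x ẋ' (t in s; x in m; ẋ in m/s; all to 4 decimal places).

1 0.2960 -0.1781 -0.8943
2 0.6340 -0.9538 -4.2800

phase 1: p=0.0732, T=0.296, ωT=1.096414, cosh=1.663739, sinh=1.329672; start (x,ẋ)=(-0.023800, -0.250400) → end (x,ẋ)=(-0.178070, -0.894348)
phase 2: p=0.2571, T=0.338, ωT=1.251986, cosh=1.891609, sinh=1.605672; start (x,ẋ)=(-0.178070, -0.894348) → end (x,ẋ)=(-0.953757, -4.279959)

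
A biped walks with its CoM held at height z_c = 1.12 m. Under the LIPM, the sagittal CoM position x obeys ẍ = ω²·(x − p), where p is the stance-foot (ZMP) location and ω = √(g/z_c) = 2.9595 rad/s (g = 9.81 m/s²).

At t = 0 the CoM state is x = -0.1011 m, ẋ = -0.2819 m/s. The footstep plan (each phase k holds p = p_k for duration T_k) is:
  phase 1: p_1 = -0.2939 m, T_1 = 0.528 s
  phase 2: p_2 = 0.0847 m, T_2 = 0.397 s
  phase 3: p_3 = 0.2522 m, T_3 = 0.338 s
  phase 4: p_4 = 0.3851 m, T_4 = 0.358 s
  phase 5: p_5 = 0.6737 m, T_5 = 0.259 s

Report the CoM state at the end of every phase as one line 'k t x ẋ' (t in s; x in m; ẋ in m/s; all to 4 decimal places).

phase 1: p=-0.2939, T=0.528, ωT=1.562616, cosh=2.490437, sinh=2.280850; start (x,ẋ)=(-0.101100, -0.281900) → end (x,ẋ)=(-0.031001, 0.599380)
phase 2: p=0.0847, T=0.397, ωT=1.174921, cosh=1.773366, sinh=1.464523; start (x,ẋ)=(-0.031001, 0.599380) → end (x,ẋ)=(0.176126, 0.561443)
phase 3: p=0.2522, T=0.338, ωT=1.000311, cosh=1.543446, sinh=1.175681; start (x,ẋ)=(0.176126, 0.561443) → end (x,ẋ)=(0.357822, 0.601865)
phase 4: p=0.3851, T=0.358, ωT=1.059501, cosh=1.615780, sinh=1.269151; start (x,ẋ)=(0.357822, 0.601865) → end (x,ẋ)=(0.599128, 0.870022)
phase 5: p=0.6737, T=0.259, ωT=0.766510, cosh=1.308437, sinh=0.843806; start (x,ẋ)=(0.599128, 0.870022) → end (x,ẋ)=(0.824186, 0.952144)

1 0.5280 -0.0310 0.5994
2 0.9250 0.1761 0.5614
3 1.2630 0.3578 0.6019
4 1.6210 0.5991 0.8700
5 1.8800 0.8242 0.9521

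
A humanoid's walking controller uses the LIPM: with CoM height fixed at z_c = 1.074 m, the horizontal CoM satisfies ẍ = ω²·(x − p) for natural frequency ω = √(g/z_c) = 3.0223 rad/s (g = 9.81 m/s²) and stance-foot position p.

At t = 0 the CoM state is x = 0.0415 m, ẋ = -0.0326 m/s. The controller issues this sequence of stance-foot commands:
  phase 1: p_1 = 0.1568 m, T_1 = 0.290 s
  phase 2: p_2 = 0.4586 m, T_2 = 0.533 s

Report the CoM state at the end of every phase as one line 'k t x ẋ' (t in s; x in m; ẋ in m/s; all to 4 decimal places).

phase 1: p=0.1568, T=0.290, ωT=0.876467, cosh=1.409324, sinh=0.993073; start (x,ẋ)=(0.041500, -0.032600) → end (x,ẋ)=(-0.016407, -0.392001)
phase 2: p=0.4586, T=0.533, ωT=1.610886, cosh=2.603478, sinh=2.403767; start (x,ẋ)=(-0.016407, -0.392001) → end (x,ẋ)=(-1.089846, -4.471447)

1 0.2900 -0.0164 -0.3920
2 0.8230 -1.0898 -4.4714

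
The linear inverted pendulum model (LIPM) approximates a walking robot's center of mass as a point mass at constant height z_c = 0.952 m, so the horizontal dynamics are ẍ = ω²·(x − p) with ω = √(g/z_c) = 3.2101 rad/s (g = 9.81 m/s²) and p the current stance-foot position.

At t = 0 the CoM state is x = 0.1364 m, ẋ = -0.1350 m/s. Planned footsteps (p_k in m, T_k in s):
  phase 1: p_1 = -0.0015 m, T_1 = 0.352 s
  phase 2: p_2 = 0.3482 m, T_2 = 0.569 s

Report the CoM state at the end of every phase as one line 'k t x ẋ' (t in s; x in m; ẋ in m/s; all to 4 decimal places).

1 0.3520 0.1759 0.3829
2 0.9210 0.1601 -0.4532

phase 1: p=-0.0015, T=0.352, ωT=1.129955, cosh=1.709283, sinh=1.386235; start (x,ẋ)=(0.136400, -0.135000) → end (x,ẋ)=(0.175912, 0.382895)
phase 2: p=0.3482, T=0.569, ωT=1.826547, cosh=3.186683, sinh=3.025715; start (x,ẋ)=(0.175912, 0.382895) → end (x,ẋ)=(0.160076, -0.453238)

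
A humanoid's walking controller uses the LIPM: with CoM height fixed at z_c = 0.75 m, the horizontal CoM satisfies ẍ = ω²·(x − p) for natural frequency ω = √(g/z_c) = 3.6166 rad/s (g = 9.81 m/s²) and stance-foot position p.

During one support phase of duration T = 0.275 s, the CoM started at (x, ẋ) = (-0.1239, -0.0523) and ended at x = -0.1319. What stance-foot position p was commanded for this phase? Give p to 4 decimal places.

p = -0.1404

ωT = 3.6166·0.275 = 0.994565; cosh(ωT) = 1.536716, sinh(ωT) = 1.166832
x(T) = p + (x₀−p)·cosh(ωT) + (ẋ₀/ω)·sinh(ωT) ⇒ p·(1 − cosh) = x(T) − x₀·cosh − (ẋ₀/ω)·sinh
numerator   = -0.1319 − (-0.1239)·1.536716 − (-0.0523/3.6166)·1.166832 = 0.075373
denominator = 1 − 1.536716 = -0.536716
p = 0.075373 / -0.536716 = -0.1404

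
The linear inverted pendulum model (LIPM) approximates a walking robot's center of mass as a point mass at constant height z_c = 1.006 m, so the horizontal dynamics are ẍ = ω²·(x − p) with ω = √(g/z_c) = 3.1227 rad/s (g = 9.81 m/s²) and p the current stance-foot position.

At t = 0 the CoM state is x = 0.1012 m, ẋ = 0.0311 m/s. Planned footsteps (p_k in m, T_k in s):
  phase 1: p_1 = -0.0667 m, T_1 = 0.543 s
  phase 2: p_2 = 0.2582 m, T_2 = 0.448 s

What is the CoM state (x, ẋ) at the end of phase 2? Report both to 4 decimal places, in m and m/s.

phase 1: p=-0.0667, T=0.543, ωT=1.695626, cosh=2.816771, sinh=2.633286; start (x,ẋ)=(0.101200, 0.031100) → end (x,ẋ)=(0.432462, 1.468237)
phase 2: p=0.2582, T=0.448, ωT=1.398970, cosh=2.148937, sinh=1.902086; start (x,ẋ)=(0.432462, 1.468237) → end (x,ẋ)=(1.527004, 4.190202)

x = 1.5270, ẋ = 4.1902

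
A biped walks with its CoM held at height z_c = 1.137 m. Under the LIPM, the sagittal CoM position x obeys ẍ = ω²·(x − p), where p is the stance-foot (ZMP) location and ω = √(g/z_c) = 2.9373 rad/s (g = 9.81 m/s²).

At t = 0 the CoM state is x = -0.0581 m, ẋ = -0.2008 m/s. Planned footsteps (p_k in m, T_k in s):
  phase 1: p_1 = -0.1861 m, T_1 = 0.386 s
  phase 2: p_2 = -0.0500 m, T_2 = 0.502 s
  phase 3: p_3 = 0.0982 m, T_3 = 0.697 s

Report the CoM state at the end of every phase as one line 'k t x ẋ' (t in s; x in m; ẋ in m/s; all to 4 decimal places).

1 0.3860 -0.0618 0.1794
2 0.8880 0.0492 0.3403
3 1.5850 0.3465 0.7918

phase 1: p=-0.1861, T=0.386, ωT=1.133798, cosh=1.714622, sinh=1.392813; start (x,ẋ)=(-0.058100, -0.200800) → end (x,ẋ)=(-0.061844, 0.179366)
phase 2: p=-0.0500, T=0.502, ωT=1.474525, cosh=2.298923, sinh=2.070035; start (x,ẋ)=(-0.061844, 0.179366) → end (x,ẋ)=(0.049178, 0.340333)
phase 3: p=0.0982, T=0.697, ωT=2.047298, cosh=3.938012, sinh=3.808929; start (x,ẋ)=(0.049178, 0.340333) → end (x,ẋ)=(0.346477, 0.791782)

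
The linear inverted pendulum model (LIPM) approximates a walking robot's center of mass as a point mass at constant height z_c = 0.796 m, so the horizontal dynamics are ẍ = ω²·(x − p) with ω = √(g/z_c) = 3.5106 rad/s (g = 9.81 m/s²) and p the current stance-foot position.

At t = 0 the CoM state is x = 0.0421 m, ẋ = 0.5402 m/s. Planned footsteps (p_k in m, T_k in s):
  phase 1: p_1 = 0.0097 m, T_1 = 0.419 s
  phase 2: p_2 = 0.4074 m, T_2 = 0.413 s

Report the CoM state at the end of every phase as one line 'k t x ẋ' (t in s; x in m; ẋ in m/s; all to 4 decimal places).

phase 1: p=0.0097, T=0.419, ωT=1.470941, cosh=2.291520, sinh=2.061811; start (x,ẋ)=(0.042100, 0.540200) → end (x,ẋ)=(0.401210, 1.472397)
phase 2: p=0.4074, T=0.413, ωT=1.449878, cosh=2.248596, sinh=2.013997; start (x,ẋ)=(0.401210, 1.472397) → end (x,ẋ)=(1.238181, 3.267062)

1 0.4190 0.4012 1.4724
2 0.8320 1.2382 3.2671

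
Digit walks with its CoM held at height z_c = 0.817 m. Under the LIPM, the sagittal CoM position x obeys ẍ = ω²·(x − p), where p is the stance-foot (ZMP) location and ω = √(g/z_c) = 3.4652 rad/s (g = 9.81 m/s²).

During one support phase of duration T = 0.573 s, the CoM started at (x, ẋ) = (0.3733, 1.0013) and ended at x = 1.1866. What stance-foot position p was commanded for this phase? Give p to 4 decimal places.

p = 0.4542

ωT = 3.4652·0.573 = 1.985560; cosh(ωT) = 3.710213, sinh(ωT) = 3.572909
x(T) = p + (x₀−p)·cosh(ωT) + (ẋ₀/ω)·sinh(ωT) ⇒ p·(1 − cosh) = x(T) − x₀·cosh − (ẋ₀/ω)·sinh
numerator   = 1.1866 − (0.3733)·3.710213 − (1.0013/3.4652)·3.572909 = -1.230846
denominator = 1 − 3.710213 = -2.710213
p = -1.230846 / -2.710213 = 0.4542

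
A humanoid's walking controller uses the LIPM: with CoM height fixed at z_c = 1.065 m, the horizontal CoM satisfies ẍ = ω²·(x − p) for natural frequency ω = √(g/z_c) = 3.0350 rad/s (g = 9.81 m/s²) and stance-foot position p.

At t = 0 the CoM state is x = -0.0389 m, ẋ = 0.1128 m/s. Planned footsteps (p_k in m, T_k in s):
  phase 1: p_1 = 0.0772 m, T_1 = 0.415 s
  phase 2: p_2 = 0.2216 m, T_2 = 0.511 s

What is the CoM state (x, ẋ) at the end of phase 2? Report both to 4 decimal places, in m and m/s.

x = -0.7946, ẋ = -2.9632

phase 1: p=0.0772, T=0.415, ωT=1.259525, cosh=1.903768, sinh=1.619979; start (x,ẋ)=(-0.038900, 0.112800) → end (x,ẋ)=(-0.083619, -0.356077)
phase 2: p=0.2216, T=0.511, ωT=1.550885, cosh=2.463851, sinh=2.251791; start (x,ẋ)=(-0.083619, -0.356077) → end (x,ẋ)=(-0.794601, -2.963240)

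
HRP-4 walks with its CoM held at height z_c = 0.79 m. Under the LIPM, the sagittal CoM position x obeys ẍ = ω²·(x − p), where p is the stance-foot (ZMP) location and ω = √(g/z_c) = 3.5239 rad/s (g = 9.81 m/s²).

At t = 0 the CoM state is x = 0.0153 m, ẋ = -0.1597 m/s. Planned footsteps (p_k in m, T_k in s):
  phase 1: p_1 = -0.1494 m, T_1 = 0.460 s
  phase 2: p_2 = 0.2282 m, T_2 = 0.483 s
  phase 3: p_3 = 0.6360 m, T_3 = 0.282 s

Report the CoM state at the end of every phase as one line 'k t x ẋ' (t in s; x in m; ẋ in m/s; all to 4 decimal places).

1 0.4600 0.1733 0.9908
2 0.9430 0.8181 2.2945
3 1.2250 1.6745 4.2715

phase 1: p=-0.1494, T=0.460, ωT=1.620994, cosh=2.627909, sinh=2.430207; start (x,ẋ)=(0.015300, -0.159700) → end (x,ẋ)=(0.173282, 0.990782)
phase 2: p=0.2282, T=0.483, ωT=1.702044, cosh=2.833728, sinh=2.651418; start (x,ẋ)=(0.173282, 0.990782) → end (x,ẋ)=(0.818051, 2.294487)
phase 3: p=0.6360, T=0.282, ωT=0.993740, cosh=1.535754, sinh=1.165564; start (x,ẋ)=(0.818051, 2.294487) → end (x,ẋ)=(1.674509, 4.271511)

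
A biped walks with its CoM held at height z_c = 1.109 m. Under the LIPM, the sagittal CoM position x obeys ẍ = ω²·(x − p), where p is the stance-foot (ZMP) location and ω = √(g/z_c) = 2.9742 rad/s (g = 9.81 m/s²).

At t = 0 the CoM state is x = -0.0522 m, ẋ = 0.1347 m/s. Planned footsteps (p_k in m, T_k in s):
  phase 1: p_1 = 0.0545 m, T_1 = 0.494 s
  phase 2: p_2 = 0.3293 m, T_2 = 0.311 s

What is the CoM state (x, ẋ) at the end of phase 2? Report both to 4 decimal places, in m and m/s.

phase 1: p=0.0545, T=0.494, ωT=1.469255, cosh=2.288046, sinh=2.057949; start (x,ẋ)=(-0.052200, 0.134700) → end (x,ẋ)=(-0.096431, -0.344884)
phase 2: p=0.3293, T=0.311, ωT=0.924976, cosh=1.459175, sinh=1.062634; start (x,ẋ)=(-0.096431, -0.344884) → end (x,ẋ)=(-0.415138, -1.848763)

x = -0.4151, ẋ = -1.8488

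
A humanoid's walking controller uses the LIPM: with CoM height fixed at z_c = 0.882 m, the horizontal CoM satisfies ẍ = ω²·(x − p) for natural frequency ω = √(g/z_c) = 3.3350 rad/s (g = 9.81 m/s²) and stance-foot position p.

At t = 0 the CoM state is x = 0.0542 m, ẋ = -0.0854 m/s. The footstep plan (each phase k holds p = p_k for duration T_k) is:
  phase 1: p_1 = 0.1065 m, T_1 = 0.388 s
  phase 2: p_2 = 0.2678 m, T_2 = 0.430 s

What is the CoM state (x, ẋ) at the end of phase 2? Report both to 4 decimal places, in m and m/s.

phase 1: p=0.1065, T=0.388, ωT=1.293980, cosh=1.960726, sinh=1.686548; start (x,ẋ)=(0.054200, -0.085400) → end (x,ẋ)=(-0.039234, -0.461615)
phase 2: p=0.2678, T=0.430, ωT=1.434050, cosh=2.216999, sinh=1.978658; start (x,ẋ)=(-0.039234, -0.461615) → end (x,ẋ)=(-0.686770, -3.049461)

x = -0.6868, ẋ = -3.0495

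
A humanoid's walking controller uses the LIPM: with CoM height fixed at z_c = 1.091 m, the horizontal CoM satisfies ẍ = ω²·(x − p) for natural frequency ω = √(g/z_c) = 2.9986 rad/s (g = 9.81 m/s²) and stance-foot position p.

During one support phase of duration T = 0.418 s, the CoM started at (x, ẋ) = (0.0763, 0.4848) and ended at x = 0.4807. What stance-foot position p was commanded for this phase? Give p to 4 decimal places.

ωT = 2.9986·0.418 = 1.253415; cosh(ωT) = 1.893905, sinh(ωT) = 1.608377
x(T) = p + (x₀−p)·cosh(ωT) + (ẋ₀/ω)·sinh(ωT) ⇒ p·(1 − cosh) = x(T) − x₀·cosh − (ẋ₀/ω)·sinh
numerator   = 0.4807 − (0.0763)·1.893905 − (0.4848/2.9986)·1.608377 = 0.076160
denominator = 1 − 1.893905 = -0.893905
p = 0.076160 / -0.893905 = -0.0852

p = -0.0852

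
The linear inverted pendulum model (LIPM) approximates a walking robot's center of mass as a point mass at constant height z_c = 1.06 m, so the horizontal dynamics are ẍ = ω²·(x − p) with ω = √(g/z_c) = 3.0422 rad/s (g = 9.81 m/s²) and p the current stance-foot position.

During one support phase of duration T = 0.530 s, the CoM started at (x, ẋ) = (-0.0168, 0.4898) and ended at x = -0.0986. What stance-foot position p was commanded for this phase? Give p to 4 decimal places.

p = 0.2753

ωT = 3.0422·0.530 = 1.612366; cosh(ωT) = 2.607039, sinh(ωT) = 2.407623
x(T) = p + (x₀−p)·cosh(ωT) + (ẋ₀/ω)·sinh(ωT) ⇒ p·(1 − cosh) = x(T) − x₀·cosh − (ẋ₀/ω)·sinh
numerator   = -0.0986 − (-0.0168)·2.607039 − (0.4898/3.0422)·2.407623 = -0.442434
denominator = 1 − 2.607039 = -1.607039
p = -0.442434 / -1.607039 = 0.2753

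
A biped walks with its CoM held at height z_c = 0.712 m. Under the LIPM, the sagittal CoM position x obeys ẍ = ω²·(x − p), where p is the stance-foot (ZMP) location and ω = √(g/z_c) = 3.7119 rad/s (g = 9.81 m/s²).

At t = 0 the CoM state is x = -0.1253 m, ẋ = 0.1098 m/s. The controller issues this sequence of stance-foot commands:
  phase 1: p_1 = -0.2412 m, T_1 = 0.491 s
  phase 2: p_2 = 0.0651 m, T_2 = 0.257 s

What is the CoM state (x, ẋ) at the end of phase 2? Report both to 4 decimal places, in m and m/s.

phase 1: p=-0.2412, T=0.491, ωT=1.822543, cosh=3.174594, sinh=3.012979; start (x,ẋ)=(-0.125300, 0.109800) → end (x,ẋ)=(0.215861, 1.644782)
phase 2: p=0.0651, T=0.257, ωT=0.953958, cosh=1.490589, sinh=1.105376; start (x,ẋ)=(0.215861, 1.644782) → end (x,ẋ)=(0.779626, 3.070273)

x = 0.7796, ẋ = 3.0703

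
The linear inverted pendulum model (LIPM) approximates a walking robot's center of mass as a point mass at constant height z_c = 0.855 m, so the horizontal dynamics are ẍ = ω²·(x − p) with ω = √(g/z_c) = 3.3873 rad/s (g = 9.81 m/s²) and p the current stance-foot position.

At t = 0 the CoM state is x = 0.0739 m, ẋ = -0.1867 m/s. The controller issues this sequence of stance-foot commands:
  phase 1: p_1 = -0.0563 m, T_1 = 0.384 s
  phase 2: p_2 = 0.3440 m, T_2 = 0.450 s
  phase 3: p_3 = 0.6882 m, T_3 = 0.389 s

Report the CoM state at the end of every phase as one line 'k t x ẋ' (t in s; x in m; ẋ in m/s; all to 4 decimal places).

phase 1: p=-0.0563, T=0.384, ωT=1.300723, cosh=1.972143, sinh=1.699808; start (x,ẋ)=(0.073900, -0.186700) → end (x,ẋ)=(0.106784, 0.381461)
phase 2: p=0.3440, T=0.450, ωT=1.524285, cosh=2.404818, sinh=2.187041; start (x,ẋ)=(0.106784, 0.381461) → end (x,ẋ)=(0.019832, -0.839993)
phase 3: p=0.6882, T=0.389, ωT=1.317660, cosh=2.001216, sinh=1.733455; start (x,ẋ)=(0.019832, -0.839993) → end (x,ẋ)=(-1.079217, -5.605487)

1 0.3840 0.1068 0.3815
2 0.8340 0.0198 -0.8400
3 1.2230 -1.0792 -5.6055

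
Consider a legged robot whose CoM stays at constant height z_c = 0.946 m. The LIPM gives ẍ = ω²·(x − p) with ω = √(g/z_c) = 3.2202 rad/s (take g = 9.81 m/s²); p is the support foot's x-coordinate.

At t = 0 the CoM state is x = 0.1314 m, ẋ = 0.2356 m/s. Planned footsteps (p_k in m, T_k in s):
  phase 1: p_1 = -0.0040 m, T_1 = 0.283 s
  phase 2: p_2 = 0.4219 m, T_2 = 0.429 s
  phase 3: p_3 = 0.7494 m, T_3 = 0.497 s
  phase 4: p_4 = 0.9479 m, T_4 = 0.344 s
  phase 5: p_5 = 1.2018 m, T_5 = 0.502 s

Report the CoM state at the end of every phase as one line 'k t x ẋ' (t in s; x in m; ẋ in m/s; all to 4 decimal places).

1 0.2830 0.2679 0.7951
2 0.7120 0.5565 0.7577
3 1.2090 0.8112 0.4774
4 1.5530 0.9184 0.2079
5 2.0550 0.6161 -1.6634

phase 1: p=-0.0040, T=0.283, ωT=0.911317, cosh=1.444795, sinh=1.042800; start (x,ẋ)=(0.131400, 0.235600) → end (x,ẋ)=(0.267920, 0.795070)
phase 2: p=0.4219, T=0.429, ωT=1.381466, cosh=2.115971, sinh=1.864761; start (x,ẋ)=(0.267920, 0.795070) → end (x,ẋ)=(0.556494, 0.757710)
phase 3: p=0.7494, T=0.497, ωT=1.600439, cosh=2.578509, sinh=2.376701; start (x,ẋ)=(0.556494, 0.757710) → end (x,ẋ)=(0.811225, 0.477363)
phase 4: p=0.9479, T=0.344, ωT=1.107749, cosh=1.678918, sinh=1.348617; start (x,ẋ)=(0.811225, 0.477363) → end (x,ẋ)=(0.918353, 0.207898)
phase 5: p=1.2018, T=0.502, ωT=1.616540, cosh=2.617112, sinh=2.418527; start (x,ẋ)=(0.918353, 0.207898) → end (x,ẋ)=(0.616129, -1.663434)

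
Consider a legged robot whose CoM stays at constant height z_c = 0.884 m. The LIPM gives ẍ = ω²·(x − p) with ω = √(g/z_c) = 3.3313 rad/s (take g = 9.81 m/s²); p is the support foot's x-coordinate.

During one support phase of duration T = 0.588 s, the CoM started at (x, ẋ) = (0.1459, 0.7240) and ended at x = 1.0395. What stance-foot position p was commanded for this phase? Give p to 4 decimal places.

ωT = 3.3313·0.588 = 1.958804; cosh(ωT) = 3.615936, sinh(ωT) = 3.474909
x(T) = p + (x₀−p)·cosh(ωT) + (ẋ₀/ω)·sinh(ωT) ⇒ p·(1 − cosh) = x(T) − x₀·cosh − (ẋ₀/ω)·sinh
numerator   = 1.0395 − (0.1459)·3.615936 − (0.7240/3.3313)·3.474909 = -0.243276
denominator = 1 − 3.615936 = -2.615936
p = -0.243276 / -2.615936 = 0.0930

p = 0.0930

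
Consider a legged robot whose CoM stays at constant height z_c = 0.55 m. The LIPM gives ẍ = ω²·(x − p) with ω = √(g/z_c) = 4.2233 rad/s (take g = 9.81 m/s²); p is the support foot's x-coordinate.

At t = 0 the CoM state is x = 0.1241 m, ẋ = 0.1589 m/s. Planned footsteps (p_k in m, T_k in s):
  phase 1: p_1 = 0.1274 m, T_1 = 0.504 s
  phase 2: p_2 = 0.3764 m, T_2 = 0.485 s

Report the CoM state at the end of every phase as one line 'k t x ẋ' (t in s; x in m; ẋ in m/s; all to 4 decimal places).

1 0.5040 0.2692 0.6193
2 0.9890 0.5129 0.7146

phase 1: p=0.1274, T=0.504, ωT=2.128543, cosh=4.260814, sinh=4.141803; start (x,ẋ)=(0.124100, 0.158900) → end (x,ẋ)=(0.269173, 0.619319)
phase 2: p=0.3764, T=0.485, ωT=2.048300, cosh=3.941832, sinh=3.812878; start (x,ẋ)=(0.269173, 0.619319) → end (x,ẋ)=(0.512863, 0.714585)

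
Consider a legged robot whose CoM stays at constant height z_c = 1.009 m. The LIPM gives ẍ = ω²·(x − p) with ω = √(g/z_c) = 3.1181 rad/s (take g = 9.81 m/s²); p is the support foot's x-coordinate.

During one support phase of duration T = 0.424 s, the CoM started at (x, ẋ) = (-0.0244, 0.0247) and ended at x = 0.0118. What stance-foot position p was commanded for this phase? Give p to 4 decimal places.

ωT = 3.1181·0.424 = 1.322074; cosh(ωT) = 2.008888, sinh(ωT) = 1.742307
x(T) = p + (x₀−p)·cosh(ωT) + (ẋ₀/ω)·sinh(ωT) ⇒ p·(1 − cosh) = x(T) − x₀·cosh − (ẋ₀/ω)·sinh
numerator   = 0.0118 − (-0.0244)·2.008888 − (0.0247/3.1181)·1.742307 = 0.047015
denominator = 1 − 2.008888 = -1.008888
p = 0.047015 / -1.008888 = -0.0466

p = -0.0466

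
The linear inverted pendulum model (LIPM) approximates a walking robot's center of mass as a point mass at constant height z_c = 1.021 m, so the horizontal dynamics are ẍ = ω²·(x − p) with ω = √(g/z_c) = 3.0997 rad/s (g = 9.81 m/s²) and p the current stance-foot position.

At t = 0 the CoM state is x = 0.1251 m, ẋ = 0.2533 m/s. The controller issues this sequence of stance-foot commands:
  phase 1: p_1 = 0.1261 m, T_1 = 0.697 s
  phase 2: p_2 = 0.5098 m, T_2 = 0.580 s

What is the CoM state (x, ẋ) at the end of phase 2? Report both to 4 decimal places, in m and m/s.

phase 1: p=0.1261, T=0.697, ωT=2.160491, cosh=4.395332, sinh=4.280063; start (x,ẋ)=(0.125100, 0.253300) → end (x,ẋ)=(0.471461, 1.100071)
phase 2: p=0.5098, T=0.580, ωT=1.797826, cosh=3.101084, sinh=2.935426; start (x,ẋ)=(0.471461, 1.100071) → end (x,ẋ)=(1.432678, 3.062569)

x = 1.4327, ẋ = 3.0626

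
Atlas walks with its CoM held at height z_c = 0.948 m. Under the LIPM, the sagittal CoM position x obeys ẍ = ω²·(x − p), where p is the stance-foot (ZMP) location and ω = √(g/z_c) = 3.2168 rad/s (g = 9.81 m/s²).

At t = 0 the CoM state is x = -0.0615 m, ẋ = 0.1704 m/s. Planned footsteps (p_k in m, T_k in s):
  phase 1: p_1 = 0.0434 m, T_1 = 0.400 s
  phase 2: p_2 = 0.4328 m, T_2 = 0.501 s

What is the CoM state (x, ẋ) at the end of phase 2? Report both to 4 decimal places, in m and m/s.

phase 1: p=0.0434, T=0.400, ωT=1.286720, cosh=1.948533, sinh=1.672358; start (x,ẋ)=(-0.061500, 0.170400) → end (x,ẋ)=(-0.072413, -0.232294)
phase 2: p=0.4328, T=0.501, ωT=1.611617, cosh=2.605236, sinh=2.405671; start (x,ẋ)=(-0.072413, -0.232294) → end (x,ẋ)=(-1.057120, -4.514804)

x = -1.0571, ẋ = -4.5148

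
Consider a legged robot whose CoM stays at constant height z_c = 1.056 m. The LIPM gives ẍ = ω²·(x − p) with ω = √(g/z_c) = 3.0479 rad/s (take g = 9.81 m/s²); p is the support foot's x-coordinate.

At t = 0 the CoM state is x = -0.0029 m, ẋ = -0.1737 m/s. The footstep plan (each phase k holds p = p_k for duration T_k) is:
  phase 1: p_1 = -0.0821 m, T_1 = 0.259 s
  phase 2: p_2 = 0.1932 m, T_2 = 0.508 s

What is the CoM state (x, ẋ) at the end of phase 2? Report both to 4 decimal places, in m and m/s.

x = -0.3619, ẋ = -1.5536

phase 1: p=-0.0821, T=0.259, ωT=0.789406, cosh=1.328101, sinh=0.873987; start (x,ẋ)=(-0.002900, -0.173700) → end (x,ẋ)=(-0.026723, -0.019716)
phase 2: p=0.1932, T=0.508, ωT=1.548333, cosh=2.458113, sinh=2.245511; start (x,ẋ)=(-0.026723, -0.019716) → end (x,ẋ)=(-0.361921, -1.553638)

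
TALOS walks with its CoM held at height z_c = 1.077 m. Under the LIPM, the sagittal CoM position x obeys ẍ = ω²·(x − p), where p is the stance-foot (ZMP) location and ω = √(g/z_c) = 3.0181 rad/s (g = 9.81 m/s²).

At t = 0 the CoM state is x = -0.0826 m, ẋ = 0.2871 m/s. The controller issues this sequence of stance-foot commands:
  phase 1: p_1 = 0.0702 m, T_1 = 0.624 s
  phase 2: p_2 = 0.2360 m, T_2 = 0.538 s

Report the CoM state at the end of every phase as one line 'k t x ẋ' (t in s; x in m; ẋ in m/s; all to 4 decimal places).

1 0.6240 -0.1383 -0.5154
2 1.1620 -1.1662 -4.1109

phase 1: p=0.0702, T=0.624, ωT=1.883294, cosh=3.363609, sinh=3.211521; start (x,ẋ)=(-0.082600, 0.287100) → end (x,ẋ)=(-0.138260, -0.515351)
phase 2: p=0.2360, T=0.538, ωT=1.623738, cosh=2.634587, sinh=2.437426; start (x,ẋ)=(-0.138260, -0.515351) → end (x,ẋ)=(-1.166220, -4.110943)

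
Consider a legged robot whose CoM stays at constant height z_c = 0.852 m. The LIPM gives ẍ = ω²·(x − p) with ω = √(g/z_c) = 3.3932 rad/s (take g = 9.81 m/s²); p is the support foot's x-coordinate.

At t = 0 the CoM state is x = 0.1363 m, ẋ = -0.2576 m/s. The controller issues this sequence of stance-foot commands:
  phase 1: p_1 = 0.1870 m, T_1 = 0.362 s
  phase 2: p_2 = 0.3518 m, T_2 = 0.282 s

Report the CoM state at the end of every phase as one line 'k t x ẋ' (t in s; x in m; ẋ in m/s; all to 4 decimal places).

phase 1: p=0.1870, T=0.362, ωT=1.228338, cosh=1.854164, sinh=1.561385; start (x,ẋ)=(0.136300, -0.257600) → end (x,ẋ)=(-0.025541, -0.746246)
phase 2: p=0.3518, T=0.282, ωT=0.956882, cosh=1.493828, sinh=1.109739; start (x,ẋ)=(-0.025541, -0.746246) → end (x,ẋ)=(-0.455941, -2.535666)

1 0.3620 -0.0255 -0.7462
2 0.6440 -0.4559 -2.5357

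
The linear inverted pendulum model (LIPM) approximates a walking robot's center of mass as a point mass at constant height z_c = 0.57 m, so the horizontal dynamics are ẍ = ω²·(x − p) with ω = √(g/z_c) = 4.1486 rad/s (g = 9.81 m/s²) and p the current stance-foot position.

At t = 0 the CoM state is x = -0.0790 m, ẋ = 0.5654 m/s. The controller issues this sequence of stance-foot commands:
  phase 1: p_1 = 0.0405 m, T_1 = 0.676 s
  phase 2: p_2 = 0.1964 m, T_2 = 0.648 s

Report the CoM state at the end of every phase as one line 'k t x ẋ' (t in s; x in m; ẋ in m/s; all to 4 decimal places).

phase 1: p=0.0405, T=0.676, ωT=2.804454, cosh=8.289294, sinh=8.228754; start (x,ẋ)=(-0.079000, 0.565400) → end (x,ẋ)=(0.171401, 0.607299)
phase 2: p=0.1964, T=0.648, ωT=2.688293, cosh=7.387272, sinh=7.319275; start (x,ẋ)=(0.171401, 0.607299) → end (x,ẋ)=(1.083169, 3.727194)

1 0.6760 0.1714 0.6073
2 1.3240 1.0832 3.7272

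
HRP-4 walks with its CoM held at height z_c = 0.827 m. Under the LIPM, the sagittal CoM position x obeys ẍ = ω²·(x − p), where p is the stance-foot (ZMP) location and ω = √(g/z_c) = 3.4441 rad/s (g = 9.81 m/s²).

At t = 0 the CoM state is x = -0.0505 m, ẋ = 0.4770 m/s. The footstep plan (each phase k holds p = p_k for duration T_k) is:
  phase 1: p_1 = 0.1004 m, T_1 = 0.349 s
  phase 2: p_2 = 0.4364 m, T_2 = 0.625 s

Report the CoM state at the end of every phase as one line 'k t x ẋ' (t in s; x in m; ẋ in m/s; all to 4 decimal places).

1 0.3490 0.0363 0.0788
2 0.9740 -1.2117 -5.5069

phase 1: p=0.1004, T=0.349, ωT=1.201991, cosh=1.813664, sinh=1.513069; start (x,ẋ)=(-0.050500, 0.477000) → end (x,ẋ)=(0.036275, 0.078754)
phase 2: p=0.4364, T=0.625, ωT=2.152563, cosh=4.361536, sinh=4.245350; start (x,ẋ)=(0.036275, 0.078754) → end (x,ẋ)=(-1.211686, -5.506909)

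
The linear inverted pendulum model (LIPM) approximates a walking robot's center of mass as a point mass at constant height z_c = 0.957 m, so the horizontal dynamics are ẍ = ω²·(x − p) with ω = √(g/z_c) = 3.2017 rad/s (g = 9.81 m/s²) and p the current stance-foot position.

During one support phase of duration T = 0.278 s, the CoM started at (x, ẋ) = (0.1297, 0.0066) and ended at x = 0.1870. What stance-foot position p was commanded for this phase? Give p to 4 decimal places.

p = -0.0008

ωT = 3.2017·0.278 = 0.890073; cosh(ωT) = 1.422966, sinh(ωT) = 1.012340
x(T) = p + (x₀−p)·cosh(ωT) + (ẋ₀/ω)·sinh(ωT) ⇒ p·(1 − cosh) = x(T) − x₀·cosh − (ẋ₀/ω)·sinh
numerator   = 0.1870 − (0.1297)·1.422966 − (0.0066/3.2017)·1.012340 = 0.000354
denominator = 1 − 1.422966 = -0.422966
p = 0.000354 / -0.422966 = -0.0008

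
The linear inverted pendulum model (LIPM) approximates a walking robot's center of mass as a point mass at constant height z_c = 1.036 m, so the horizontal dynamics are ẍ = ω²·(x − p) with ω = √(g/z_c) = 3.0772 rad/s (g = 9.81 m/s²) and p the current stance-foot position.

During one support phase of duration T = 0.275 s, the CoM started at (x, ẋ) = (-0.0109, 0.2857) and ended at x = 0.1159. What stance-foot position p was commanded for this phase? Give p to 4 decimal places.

ωT = 3.0772·0.275 = 0.846230; cosh(ωT) = 1.379936, sinh(ωT) = 0.950907
x(T) = p + (x₀−p)·cosh(ωT) + (ẋ₀/ω)·sinh(ωT) ⇒ p·(1 − cosh) = x(T) − x₀·cosh − (ẋ₀/ω)·sinh
numerator   = 0.1159 − (-0.0109)·1.379936 − (0.2857/3.0772)·0.950907 = 0.042655
denominator = 1 − 1.379936 = -0.379936
p = 0.042655 / -0.379936 = -0.1123

p = -0.1123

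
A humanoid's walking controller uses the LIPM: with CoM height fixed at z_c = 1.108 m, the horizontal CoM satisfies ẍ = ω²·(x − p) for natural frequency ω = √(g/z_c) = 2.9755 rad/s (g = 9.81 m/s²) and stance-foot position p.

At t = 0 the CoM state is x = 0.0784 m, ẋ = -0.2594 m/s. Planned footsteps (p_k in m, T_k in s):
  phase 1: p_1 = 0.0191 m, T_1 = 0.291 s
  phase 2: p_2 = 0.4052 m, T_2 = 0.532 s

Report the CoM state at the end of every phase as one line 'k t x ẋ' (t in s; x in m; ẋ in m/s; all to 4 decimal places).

1 0.2910 0.0168 -0.1903
2 0.8230 -0.7295 -3.1780

phase 1: p=0.0191, T=0.291, ωT=0.865870, cosh=1.398880, sinh=0.978195; start (x,ẋ)=(0.078400, -0.259400) → end (x,ẋ)=(0.016776, -0.190270)
phase 2: p=0.4052, T=0.532, ωT=1.582966, cosh=2.537371, sinh=2.332006; start (x,ẋ)=(0.016776, -0.190270) → end (x,ẋ)=(-0.729497, -3.178015)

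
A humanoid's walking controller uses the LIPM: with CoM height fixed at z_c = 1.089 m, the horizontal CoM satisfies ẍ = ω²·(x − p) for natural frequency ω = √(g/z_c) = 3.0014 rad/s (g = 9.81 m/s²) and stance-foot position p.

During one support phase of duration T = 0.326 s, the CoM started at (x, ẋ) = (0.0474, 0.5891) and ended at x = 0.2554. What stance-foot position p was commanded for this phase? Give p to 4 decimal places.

p = 0.0786

ωT = 3.0014·0.326 = 0.978456; cosh(ωT) = 1.518119, sinh(ωT) = 1.142228
x(T) = p + (x₀−p)·cosh(ωT) + (ẋ₀/ω)·sinh(ωT) ⇒ p·(1 − cosh) = x(T) − x₀·cosh − (ẋ₀/ω)·sinh
numerator   = 0.2554 − (0.0474)·1.518119 − (0.5891/3.0014)·1.142228 = -0.040750
denominator = 1 − 1.518119 = -0.518119
p = -0.040750 / -0.518119 = 0.0786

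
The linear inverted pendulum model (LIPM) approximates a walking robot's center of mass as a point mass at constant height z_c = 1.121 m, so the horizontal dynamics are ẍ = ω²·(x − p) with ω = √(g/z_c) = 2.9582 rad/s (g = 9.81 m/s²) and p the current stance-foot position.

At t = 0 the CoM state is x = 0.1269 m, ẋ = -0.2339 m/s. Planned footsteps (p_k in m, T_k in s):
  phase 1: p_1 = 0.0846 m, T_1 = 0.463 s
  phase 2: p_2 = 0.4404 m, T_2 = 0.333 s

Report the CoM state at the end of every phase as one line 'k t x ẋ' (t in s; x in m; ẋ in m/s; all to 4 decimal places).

phase 1: p=0.0846, T=0.463, ωT=1.369647, cosh=2.094078, sinh=1.839882; start (x,ẋ)=(0.126900, -0.233900) → end (x,ẋ)=(0.027703, -0.259577)
phase 2: p=0.4404, T=0.333, ωT=0.985081, cosh=1.525718, sinh=1.152309; start (x,ẋ)=(0.027703, -0.259577) → end (x,ẋ)=(-0.290372, -1.802827)

1 0.4630 0.0277 -0.2596
2 0.7960 -0.2904 -1.8028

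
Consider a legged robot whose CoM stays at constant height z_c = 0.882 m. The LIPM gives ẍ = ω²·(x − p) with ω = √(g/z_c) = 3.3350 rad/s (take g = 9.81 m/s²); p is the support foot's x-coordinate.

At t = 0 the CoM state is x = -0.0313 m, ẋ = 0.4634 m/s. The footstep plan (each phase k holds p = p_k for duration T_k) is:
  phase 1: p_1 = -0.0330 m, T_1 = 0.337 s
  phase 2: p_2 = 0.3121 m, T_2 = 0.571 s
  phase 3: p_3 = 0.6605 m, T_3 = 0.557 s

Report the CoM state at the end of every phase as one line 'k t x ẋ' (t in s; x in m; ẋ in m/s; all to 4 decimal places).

1 0.3370 0.1611 0.7960
2 0.9080 0.5774 1.0782
3 1.4650 1.3983 2.6722

phase 1: p=-0.0330, T=0.337, ωT=1.123895, cosh=1.700913, sinh=1.375902; start (x,ẋ)=(-0.031300, 0.463400) → end (x,ẋ)=(0.161074, 0.796004)
phase 2: p=0.3121, T=0.571, ωT=1.904285, cosh=3.431767, sinh=3.282838; start (x,ẋ)=(0.161074, 0.796004) → end (x,ẋ)=(0.577367, 1.078225)
phase 3: p=0.6605, T=0.557, ωT=1.857595, cosh=3.282177, sinh=3.126129; start (x,ẋ)=(0.577367, 1.078225) → end (x,ẋ)=(1.398340, 2.672213)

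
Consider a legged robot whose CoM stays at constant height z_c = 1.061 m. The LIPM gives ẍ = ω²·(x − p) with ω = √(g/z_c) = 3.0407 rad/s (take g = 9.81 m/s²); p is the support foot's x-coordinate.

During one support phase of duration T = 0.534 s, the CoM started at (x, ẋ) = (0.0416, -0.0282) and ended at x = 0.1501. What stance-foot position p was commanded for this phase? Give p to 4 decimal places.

ωT = 3.0407·0.534 = 1.623734; cosh(ωT) = 2.634577, sinh(ωT) = 2.437416
x(T) = p + (x₀−p)·cosh(ωT) + (ẋ₀/ω)·sinh(ωT) ⇒ p·(1 − cosh) = x(T) − x₀·cosh − (ẋ₀/ω)·sinh
numerator   = 0.1501 − (0.0416)·2.634577 − (-0.0282/3.0407)·2.437416 = 0.063107
denominator = 1 − 2.634577 = -1.634577
p = 0.063107 / -1.634577 = -0.0386

p = -0.0386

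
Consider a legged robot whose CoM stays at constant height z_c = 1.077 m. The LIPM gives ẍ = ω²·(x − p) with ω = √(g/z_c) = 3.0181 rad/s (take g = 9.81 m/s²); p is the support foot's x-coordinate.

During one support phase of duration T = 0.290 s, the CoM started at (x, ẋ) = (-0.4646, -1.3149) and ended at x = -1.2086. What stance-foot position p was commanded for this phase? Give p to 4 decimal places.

ωT = 3.0181·0.290 = 0.875249; cosh(ωT) = 1.408115, sinh(ωT) = 0.991357
x(T) = p + (x₀−p)·cosh(ωT) + (ẋ₀/ω)·sinh(ωT) ⇒ p·(1 − cosh) = x(T) − x₀·cosh − (ẋ₀/ω)·sinh
numerator   = -1.2086 − (-0.4646)·1.408115 − (-1.3149/3.0181)·0.991357 = -0.122484
denominator = 1 − 1.408115 = -0.408115
p = -0.122484 / -0.408115 = 0.3001

p = 0.3001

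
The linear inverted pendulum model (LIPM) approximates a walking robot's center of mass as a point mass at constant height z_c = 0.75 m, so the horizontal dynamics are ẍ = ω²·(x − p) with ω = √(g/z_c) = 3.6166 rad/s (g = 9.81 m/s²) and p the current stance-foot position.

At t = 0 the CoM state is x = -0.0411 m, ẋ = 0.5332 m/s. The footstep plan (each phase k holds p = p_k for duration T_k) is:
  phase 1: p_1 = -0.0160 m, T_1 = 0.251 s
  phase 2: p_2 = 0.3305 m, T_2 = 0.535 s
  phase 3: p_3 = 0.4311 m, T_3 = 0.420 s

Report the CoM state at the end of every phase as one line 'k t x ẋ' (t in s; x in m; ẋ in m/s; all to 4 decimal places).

phase 1: p=-0.0160, T=0.251, ωT=0.907767, cosh=1.441102, sinh=1.037678; start (x,ẋ)=(-0.041100, 0.533200) → end (x,ẋ)=(0.100815, 0.674199)
phase 2: p=0.3305, T=0.535, ωT=1.934881, cosh=3.533831, sinh=3.389389; start (x,ẋ)=(0.100815, 0.674199) → end (x,ẋ)=(0.150673, -0.432995)
phase 3: p=0.4311, T=0.420, ωT=1.518972, cosh=2.393232, sinh=2.174295; start (x,ẋ)=(0.150673, -0.432995) → end (x,ẋ)=(-0.500343, -3.241410)

1 0.2510 0.1008 0.6742
2 0.7860 0.1507 -0.4330
3 1.2060 -0.5003 -3.2414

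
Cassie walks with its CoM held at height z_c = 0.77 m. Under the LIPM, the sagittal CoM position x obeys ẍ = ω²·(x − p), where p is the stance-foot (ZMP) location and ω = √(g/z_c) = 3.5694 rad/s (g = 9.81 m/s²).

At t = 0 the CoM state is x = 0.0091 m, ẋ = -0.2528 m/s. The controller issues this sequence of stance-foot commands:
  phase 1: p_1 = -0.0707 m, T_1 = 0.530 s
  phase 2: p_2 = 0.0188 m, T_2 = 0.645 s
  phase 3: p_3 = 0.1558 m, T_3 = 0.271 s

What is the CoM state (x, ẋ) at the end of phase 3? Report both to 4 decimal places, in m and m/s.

x = -0.4460, ẋ = -1.9530

phase 1: p=-0.0707, T=0.530, ωT=1.891782, cosh=3.390989, sinh=3.240186; start (x,ẋ)=(0.009100, -0.252800) → end (x,ẋ)=(-0.029583, 0.065687)
phase 2: p=0.0188, T=0.645, ωT=2.302263, cosh=5.048406, sinh=4.948374; start (x,ẋ)=(-0.029583, 0.065687) → end (x,ẋ)=(-0.134393, -0.522959)
phase 3: p=0.1558, T=0.271, ωT=0.967307, cosh=1.505478, sinh=1.125373; start (x,ẋ)=(-0.134393, -0.522959) → end (x,ẋ)=(-0.445959, -1.952980)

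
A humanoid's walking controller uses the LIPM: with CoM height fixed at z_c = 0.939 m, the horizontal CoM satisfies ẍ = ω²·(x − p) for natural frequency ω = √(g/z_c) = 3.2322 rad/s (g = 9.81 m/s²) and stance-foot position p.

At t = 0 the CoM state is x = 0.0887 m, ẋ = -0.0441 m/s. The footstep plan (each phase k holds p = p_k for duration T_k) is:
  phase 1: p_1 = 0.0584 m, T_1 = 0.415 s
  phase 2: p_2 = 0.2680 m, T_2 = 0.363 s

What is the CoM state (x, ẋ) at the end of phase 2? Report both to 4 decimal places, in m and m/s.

x = 0.0015, ẋ = -0.6632

phase 1: p=0.0584, T=0.415, ωT=1.341363, cosh=2.042871, sinh=1.781382; start (x,ẋ)=(0.088700, -0.044100) → end (x,ẋ)=(0.095994, 0.084370)
phase 2: p=0.2680, T=0.363, ωT=1.173289, cosh=1.770977, sinh=1.461629; start (x,ẋ)=(0.095994, 0.084370) → end (x,ẋ)=(0.001534, -0.663187)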